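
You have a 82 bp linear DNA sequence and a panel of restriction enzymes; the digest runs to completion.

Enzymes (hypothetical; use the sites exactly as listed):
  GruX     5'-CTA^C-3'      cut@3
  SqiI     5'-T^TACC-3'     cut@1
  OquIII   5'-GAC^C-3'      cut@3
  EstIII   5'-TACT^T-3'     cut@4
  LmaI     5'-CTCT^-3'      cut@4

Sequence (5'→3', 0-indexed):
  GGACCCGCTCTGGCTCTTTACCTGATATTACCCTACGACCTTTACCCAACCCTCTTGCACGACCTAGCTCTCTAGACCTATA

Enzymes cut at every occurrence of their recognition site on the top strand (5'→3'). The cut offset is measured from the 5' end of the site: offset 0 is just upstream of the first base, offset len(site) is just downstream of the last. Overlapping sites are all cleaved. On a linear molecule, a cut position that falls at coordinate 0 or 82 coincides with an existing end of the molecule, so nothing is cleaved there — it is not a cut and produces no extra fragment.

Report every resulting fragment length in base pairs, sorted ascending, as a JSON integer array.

[1,2,3,4,4,4,5,6,7,7,8,8,10,13]

Site scan:
  GruX (CTAC, off=3): starts [32] → cuts [35]
  SqiI (TTACC, off=1): starts [17, 27, 41] → cuts [18, 28, 42]
  OquIII (GACC, off=3): starts [1, 36, 60, 74] → cuts [4, 39, 63, 77]
  EstIII (TACTT, off=4): no sites
  LmaI (CTCT, off=4): starts [7, 13, 51, 67, 69] → cuts [11, 17, 55, 71, 73]

Pooled cuts: [4, 11, 17, 18, 28, 35, 39, 42, 55, 63, 71, 73, 77]

Fragment lengths:
  [0,4): 4 bp
  [4,11): 7 bp
  [11,17): 6 bp
  [17,18): 1 bp
  [18,28): 10 bp
  [28,35): 7 bp
  [35,39): 4 bp
  [39,42): 3 bp
  [42,55): 13 bp
  [55,63): 8 bp
  [63,71): 8 bp
  [71,73): 2 bp
  [73,77): 4 bp
  [77,82): 5 bp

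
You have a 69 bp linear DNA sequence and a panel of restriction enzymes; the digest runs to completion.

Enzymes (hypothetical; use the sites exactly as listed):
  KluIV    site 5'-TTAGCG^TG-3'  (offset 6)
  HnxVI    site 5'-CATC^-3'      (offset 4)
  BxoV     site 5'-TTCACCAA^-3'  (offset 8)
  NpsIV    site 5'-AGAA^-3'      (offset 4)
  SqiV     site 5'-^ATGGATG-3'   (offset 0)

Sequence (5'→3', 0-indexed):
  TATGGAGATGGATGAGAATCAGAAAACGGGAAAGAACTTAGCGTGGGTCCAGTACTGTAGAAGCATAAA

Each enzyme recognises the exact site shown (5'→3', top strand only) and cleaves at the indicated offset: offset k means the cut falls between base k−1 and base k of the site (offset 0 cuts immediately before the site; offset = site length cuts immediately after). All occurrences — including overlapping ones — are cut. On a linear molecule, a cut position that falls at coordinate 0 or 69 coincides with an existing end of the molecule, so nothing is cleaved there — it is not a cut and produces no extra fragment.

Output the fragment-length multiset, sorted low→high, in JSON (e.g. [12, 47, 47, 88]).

Scan for sites:
  KluIV (TTAGCGTG, off=6): starts [37] → cuts [43]
  HnxVI (CATC, off=4): no sites
  BxoV (TTCACCAA, off=8): no sites
  NpsIV (AGAA, off=4): starts [14, 20, 32, 58] → cuts [18, 24, 36, 62]
  SqiV (ATGGATG, off=0): starts [7] → cuts [7]

Pooled cuts: [7, 18, 24, 36, 43, 62]

Fragments:
  [0,7): 7 bp
  [7,18): 11 bp
  [18,24): 6 bp
  [24,36): 12 bp
  [36,43): 7 bp
  [43,62): 19 bp
  [62,69): 7 bp

[6,7,7,7,11,12,19]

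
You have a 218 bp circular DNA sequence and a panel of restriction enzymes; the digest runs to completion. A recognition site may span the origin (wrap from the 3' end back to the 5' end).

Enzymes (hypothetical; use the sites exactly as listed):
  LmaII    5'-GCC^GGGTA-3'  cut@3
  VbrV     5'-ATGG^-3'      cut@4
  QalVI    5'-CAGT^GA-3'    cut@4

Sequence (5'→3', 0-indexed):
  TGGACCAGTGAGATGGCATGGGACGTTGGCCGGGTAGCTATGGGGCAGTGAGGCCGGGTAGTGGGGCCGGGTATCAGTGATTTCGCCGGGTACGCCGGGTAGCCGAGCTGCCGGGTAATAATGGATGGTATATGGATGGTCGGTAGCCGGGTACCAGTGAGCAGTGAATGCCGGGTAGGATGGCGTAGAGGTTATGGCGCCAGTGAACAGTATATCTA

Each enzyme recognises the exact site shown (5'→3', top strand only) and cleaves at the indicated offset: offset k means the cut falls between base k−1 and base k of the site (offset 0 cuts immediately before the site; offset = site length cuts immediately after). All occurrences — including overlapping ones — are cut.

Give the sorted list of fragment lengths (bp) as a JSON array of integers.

Per-enzyme occurrences:
  LmaII (GCCGGGTA, off=3): starts [28, 52, 65, 84, 93, 109, 145, 169] → cuts [31, 55, 68, 87, 96, 112, 148, 172]
  VbrV (ATGG, off=4): starts [12, 17, 39, 120, 124, 131, 135, 179, 193, 217] → cuts [3, 16, 21, 43, 124, 128, 135, 139, 183, 197]
  QalVI (CAGTGA, off=4): starts [5, 45, 74, 154, 161, 200] → cuts [9, 49, 78, 158, 165, 204]

Pooled cuts: [3, 9, 16, 21, 31, 43, 49, 55, 68, 78, 87, 96, 112, 124, 128, 135, 139, 148, 158, 165, 172, 183, 197, 204]

Fragment lengths:
  3→9: 6 bp
  9→16: 7 bp
  16→21: 5 bp
  21→31: 10 bp
  31→43: 12 bp
  43→49: 6 bp
  49→55: 6 bp
  55→68: 13 bp
  68→78: 10 bp
  78→87: 9 bp
  87→96: 9 bp
  96→112: 16 bp
  112→124: 12 bp
  124→128: 4 bp
  128→135: 7 bp
  135→139: 4 bp
  139→148: 9 bp
  148→158: 10 bp
  158→165: 7 bp
  165→172: 7 bp
  172→183: 11 bp
  183→197: 14 bp
  197→204: 7 bp
  204→3 (wrap): 218-204+3 = 17 bp

[4,4,5,6,6,6,7,7,7,7,7,9,9,9,10,10,10,11,12,12,13,14,16,17]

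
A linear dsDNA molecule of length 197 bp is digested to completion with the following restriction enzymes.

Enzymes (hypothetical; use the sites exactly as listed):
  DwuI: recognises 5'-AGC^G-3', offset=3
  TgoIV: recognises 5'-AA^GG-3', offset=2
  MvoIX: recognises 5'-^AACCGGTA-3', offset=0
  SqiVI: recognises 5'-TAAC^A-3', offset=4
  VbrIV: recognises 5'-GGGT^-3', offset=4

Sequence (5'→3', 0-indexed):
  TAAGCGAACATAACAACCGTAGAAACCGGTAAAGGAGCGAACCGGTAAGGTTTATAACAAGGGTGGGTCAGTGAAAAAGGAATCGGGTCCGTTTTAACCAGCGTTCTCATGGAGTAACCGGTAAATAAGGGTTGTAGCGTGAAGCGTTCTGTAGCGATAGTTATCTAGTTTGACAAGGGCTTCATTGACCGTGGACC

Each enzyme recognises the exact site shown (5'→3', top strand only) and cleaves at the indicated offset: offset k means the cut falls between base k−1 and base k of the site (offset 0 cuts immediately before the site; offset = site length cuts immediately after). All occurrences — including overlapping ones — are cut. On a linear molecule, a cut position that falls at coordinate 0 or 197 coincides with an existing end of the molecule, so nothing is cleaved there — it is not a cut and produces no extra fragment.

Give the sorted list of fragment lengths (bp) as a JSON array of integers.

Scan for sites:
  DwuI AGCG/3: at [2, 35, 99, 135, 142, 152] ⇒ [5, 38, 102, 138, 145, 155]
  TgoIV AAGG/2: at [31, 46, 58, 76, 126, 174] ⇒ [33, 48, 60, 78, 128, 176]
  MvoIX AACCGGTA/0: at [23, 39, 115] ⇒ [23, 39, 115]
  SqiVI TAACA/4: at [10, 54] ⇒ [14, 58]
  VbrIV GGGT/4: at [60, 64, 84, 128] ⇒ [64, 68, 88, 132]

Pooled cuts: [5, 14, 23, 33, 38, 39, 48, 58, 60, 64, 68, 78, 88, 102, 115, 128, 132, 138, 145, 155, 176]

Fragments:
  [0,5): 5 bp
  [5,14): 9 bp
  [14,23): 9 bp
  [23,33): 10 bp
  [33,38): 5 bp
  [38,39): 1 bp
  [39,48): 9 bp
  [48,58): 10 bp
  [58,60): 2 bp
  [60,64): 4 bp
  [64,68): 4 bp
  [68,78): 10 bp
  [78,88): 10 bp
  [88,102): 14 bp
  [102,115): 13 bp
  [115,128): 13 bp
  [128,132): 4 bp
  [132,138): 6 bp
  [138,145): 7 bp
  [145,155): 10 bp
  [155,176): 21 bp
  [176,197): 21 bp

[1,2,4,4,4,5,5,6,7,9,9,9,10,10,10,10,10,13,13,14,21,21]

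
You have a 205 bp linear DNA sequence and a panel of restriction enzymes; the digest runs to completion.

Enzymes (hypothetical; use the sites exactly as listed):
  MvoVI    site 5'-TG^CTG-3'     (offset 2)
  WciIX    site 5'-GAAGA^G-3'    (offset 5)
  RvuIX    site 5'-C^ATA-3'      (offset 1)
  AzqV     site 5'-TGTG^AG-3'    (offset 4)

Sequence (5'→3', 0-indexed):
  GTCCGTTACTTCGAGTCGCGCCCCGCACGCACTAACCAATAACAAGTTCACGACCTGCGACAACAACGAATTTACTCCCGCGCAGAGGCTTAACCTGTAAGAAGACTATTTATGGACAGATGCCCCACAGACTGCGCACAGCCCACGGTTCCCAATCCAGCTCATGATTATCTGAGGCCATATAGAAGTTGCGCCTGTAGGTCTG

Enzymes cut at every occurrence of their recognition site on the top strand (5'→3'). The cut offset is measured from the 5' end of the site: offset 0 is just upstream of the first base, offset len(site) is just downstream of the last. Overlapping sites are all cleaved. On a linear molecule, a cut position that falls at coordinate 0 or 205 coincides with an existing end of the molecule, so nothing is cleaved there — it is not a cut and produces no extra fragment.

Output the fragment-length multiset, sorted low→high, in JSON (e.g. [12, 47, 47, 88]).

[26,179]

Scan for sites:
  MvoVI (TGCTG, off=2): no sites
  WciIX (GAAGAG, off=5): no sites
  RvuIX CATA/1: at [178] ⇒ [179]
  AzqV (TGTGAG, off=4): no sites

All cut coordinates (distinct, sorted): [179]

Fragments:
  [0,179): 179 bp
  [179,205): 26 bp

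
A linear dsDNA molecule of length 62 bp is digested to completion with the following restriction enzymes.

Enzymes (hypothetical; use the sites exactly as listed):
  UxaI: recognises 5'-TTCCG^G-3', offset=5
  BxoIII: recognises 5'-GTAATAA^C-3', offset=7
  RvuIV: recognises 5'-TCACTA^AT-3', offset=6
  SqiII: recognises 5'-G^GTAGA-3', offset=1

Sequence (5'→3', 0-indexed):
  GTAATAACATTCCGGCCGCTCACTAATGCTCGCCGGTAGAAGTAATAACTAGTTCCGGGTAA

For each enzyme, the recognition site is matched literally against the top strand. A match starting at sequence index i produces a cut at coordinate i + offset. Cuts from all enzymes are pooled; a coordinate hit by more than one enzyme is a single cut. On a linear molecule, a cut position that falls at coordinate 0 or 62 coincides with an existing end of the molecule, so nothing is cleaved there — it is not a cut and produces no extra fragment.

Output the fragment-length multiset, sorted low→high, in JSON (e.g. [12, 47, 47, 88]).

Scan for sites:
  UxaI TTCCGG/5: at [9, 52] ⇒ [14, 57]
  BxoIII GTAATAAC/7: at [0, 41] ⇒ [7, 48]
  RvuIV TCACTAAT/6: at [19] ⇒ [25]
  SqiII GGTAGA/1: at [34] ⇒ [35]

All cut coordinates (distinct, sorted): [7, 14, 25, 35, 48, 57]

Fragments:
  [0,7): 7 bp
  [7,14): 7 bp
  [14,25): 11 bp
  [25,35): 10 bp
  [35,48): 13 bp
  [48,57): 9 bp
  [57,62): 5 bp

[5,7,7,9,10,11,13]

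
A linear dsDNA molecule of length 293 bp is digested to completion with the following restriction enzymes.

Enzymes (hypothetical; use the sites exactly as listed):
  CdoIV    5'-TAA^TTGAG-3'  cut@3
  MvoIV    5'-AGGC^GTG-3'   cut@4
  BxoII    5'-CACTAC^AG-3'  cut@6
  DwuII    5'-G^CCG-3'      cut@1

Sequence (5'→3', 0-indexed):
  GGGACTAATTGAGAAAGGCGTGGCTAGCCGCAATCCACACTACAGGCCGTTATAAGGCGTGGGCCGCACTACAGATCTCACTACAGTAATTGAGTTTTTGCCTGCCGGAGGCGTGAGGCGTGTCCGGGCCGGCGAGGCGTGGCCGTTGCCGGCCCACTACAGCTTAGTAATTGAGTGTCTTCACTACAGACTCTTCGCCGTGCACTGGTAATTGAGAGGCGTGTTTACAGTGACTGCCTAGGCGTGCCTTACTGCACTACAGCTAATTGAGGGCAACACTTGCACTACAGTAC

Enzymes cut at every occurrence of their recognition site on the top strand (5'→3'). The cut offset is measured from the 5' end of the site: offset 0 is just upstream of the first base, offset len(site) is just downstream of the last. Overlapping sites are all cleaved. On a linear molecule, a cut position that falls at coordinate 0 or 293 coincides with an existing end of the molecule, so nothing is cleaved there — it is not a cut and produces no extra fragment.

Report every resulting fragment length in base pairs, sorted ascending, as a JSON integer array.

[3,4,5,5,5,6,6,7,8,8,8,9,9,9,10,10,10,11,12,12,12,14,15,16,17,17,22,23]

Scan for sites:
  CdoIV (TAATTGAG, off=3): starts [5, 86, 167, 208, 263] → cuts [8, 89, 170, 211, 266]
  MvoIV (AGGCGTG, off=4): starts [15, 54, 108, 115, 134, 216, 239] → cuts [19, 58, 112, 119, 138, 220, 243]
  BxoII (CACTACAG, off=6): starts [37, 66, 78, 154, 181, 254, 282] → cuts [43, 72, 84, 160, 187, 260, 288]
  DwuII (GCCG, off=1): starts [26, 45, 62, 103, 127, 141, 147, 196] → cuts [27, 46, 63, 104, 128, 142, 148, 197]

All cut coordinates (distinct, sorted): [8, 19, 27, 43, 46, 58, 63, 72, 84, 89, 104, 112, 119, 128, 138, 142, 148, 160, 170, 187, 197, 211, 220, 243, 260, 266, 288]

Fragment lengths:
  [0,8): 8 bp
  [8,19): 11 bp
  [19,27): 8 bp
  [27,43): 16 bp
  [43,46): 3 bp
  [46,58): 12 bp
  [58,63): 5 bp
  [63,72): 9 bp
  [72,84): 12 bp
  [84,89): 5 bp
  [89,104): 15 bp
  [104,112): 8 bp
  [112,119): 7 bp
  [119,128): 9 bp
  [128,138): 10 bp
  [138,142): 4 bp
  [142,148): 6 bp
  [148,160): 12 bp
  [160,170): 10 bp
  [170,187): 17 bp
  [187,197): 10 bp
  [197,211): 14 bp
  [211,220): 9 bp
  [220,243): 23 bp
  [243,260): 17 bp
  [260,266): 6 bp
  [266,288): 22 bp
  [288,293): 5 bp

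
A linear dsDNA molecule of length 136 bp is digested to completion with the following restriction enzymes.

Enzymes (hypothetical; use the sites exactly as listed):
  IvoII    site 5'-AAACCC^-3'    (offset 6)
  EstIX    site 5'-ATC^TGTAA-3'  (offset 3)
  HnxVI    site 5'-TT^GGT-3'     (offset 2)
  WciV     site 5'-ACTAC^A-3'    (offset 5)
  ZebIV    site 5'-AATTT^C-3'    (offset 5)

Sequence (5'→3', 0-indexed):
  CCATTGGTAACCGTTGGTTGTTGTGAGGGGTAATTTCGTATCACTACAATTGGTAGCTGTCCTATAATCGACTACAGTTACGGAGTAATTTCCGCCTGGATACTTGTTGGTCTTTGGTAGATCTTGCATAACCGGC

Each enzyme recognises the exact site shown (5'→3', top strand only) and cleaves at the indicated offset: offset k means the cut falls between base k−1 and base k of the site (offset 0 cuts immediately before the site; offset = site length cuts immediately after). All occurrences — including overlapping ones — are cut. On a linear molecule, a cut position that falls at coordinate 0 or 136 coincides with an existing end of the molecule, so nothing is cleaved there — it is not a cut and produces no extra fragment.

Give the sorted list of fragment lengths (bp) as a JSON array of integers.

Per-enzyme occurrences:
  IvoII (AAACCC, off=6): no sites
  EstIX (ATCTGTAA, off=3): no sites
  HnxVI (TTGGT, off=2): starts [3, 13, 49, 106, 113] → cuts [5, 15, 51, 108, 115]
  WciV (ACTACA, off=5): starts [42, 70] → cuts [47, 75]
  ZebIV (AATTTC, off=5): starts [31, 86] → cuts [36, 91]

All cut coordinates (distinct, sorted): [5, 15, 36, 47, 51, 75, 91, 108, 115]

Fragment lengths:
  [0,5): 5 bp
  [5,15): 10 bp
  [15,36): 21 bp
  [36,47): 11 bp
  [47,51): 4 bp
  [51,75): 24 bp
  [75,91): 16 bp
  [91,108): 17 bp
  [108,115): 7 bp
  [115,136): 21 bp

[4,5,7,10,11,16,17,21,21,24]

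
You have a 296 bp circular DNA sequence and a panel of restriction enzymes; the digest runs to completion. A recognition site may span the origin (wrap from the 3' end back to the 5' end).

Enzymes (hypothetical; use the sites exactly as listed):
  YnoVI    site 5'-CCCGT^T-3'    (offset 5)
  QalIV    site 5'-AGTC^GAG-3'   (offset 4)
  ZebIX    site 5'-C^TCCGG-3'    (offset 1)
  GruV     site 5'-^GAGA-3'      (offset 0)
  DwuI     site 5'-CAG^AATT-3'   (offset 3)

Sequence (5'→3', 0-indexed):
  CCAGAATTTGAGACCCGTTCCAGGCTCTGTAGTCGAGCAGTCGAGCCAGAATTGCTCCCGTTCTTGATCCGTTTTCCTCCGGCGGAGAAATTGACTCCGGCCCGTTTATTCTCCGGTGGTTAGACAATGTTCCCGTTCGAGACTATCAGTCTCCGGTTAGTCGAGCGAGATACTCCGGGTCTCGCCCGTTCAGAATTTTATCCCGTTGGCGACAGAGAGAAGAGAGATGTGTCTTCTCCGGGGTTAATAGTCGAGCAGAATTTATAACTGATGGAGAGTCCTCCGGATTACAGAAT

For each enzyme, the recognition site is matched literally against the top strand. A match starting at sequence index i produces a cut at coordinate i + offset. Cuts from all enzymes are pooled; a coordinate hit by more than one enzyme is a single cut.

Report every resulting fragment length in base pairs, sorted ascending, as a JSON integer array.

Scan for sites:
  YnoVI CCCGTT/5: at [13, 56, 100, 131, 184, 201] ⇒ [18, 61, 105, 136, 189, 206]
  QalIV AGTCGAG/4: at [30, 38, 158, 248] ⇒ [34, 42, 162, 252]
  ZebIX CTCCGG/1: at [76, 94, 110, 150, 172, 235, 280] ⇒ [77, 95, 111, 151, 173, 236, 281]
  GruV GAGA/0: at [9, 84, 138, 166, 214, 216, 221, 223, 273] ⇒ [9, 84, 138, 166, 214, 216, 221, 223, 273]
  DwuI CAGAATT/3: at [1, 46, 190, 255] ⇒ [4, 49, 193, 258]

All cut coordinates (distinct, sorted): [4, 9, 18, 34, 42, 49, 61, 77, 84, 95, 105, 111, 136, 138, 151, 162, 166, 173, 189, 193, 206, 214, 216, 221, 223, 236, 252, 258, 273, 281]

Fragments:
  4→9: 5 bp
  9→18: 9 bp
  18→34: 16 bp
  34→42: 8 bp
  42→49: 7 bp
  49→61: 12 bp
  61→77: 16 bp
  77→84: 7 bp
  84→95: 11 bp
  95→105: 10 bp
  105→111: 6 bp
  111→136: 25 bp
  136→138: 2 bp
  138→151: 13 bp
  151→162: 11 bp
  162→166: 4 bp
  166→173: 7 bp
  173→189: 16 bp
  189→193: 4 bp
  193→206: 13 bp
  206→214: 8 bp
  214→216: 2 bp
  216→221: 5 bp
  221→223: 2 bp
  223→236: 13 bp
  236→252: 16 bp
  252→258: 6 bp
  258→273: 15 bp
  273→281: 8 bp
  281→4 (wrap): 296-281+4 = 19 bp

[2,2,2,4,4,5,5,6,6,7,7,7,8,8,8,9,10,11,11,12,13,13,13,15,16,16,16,16,19,25]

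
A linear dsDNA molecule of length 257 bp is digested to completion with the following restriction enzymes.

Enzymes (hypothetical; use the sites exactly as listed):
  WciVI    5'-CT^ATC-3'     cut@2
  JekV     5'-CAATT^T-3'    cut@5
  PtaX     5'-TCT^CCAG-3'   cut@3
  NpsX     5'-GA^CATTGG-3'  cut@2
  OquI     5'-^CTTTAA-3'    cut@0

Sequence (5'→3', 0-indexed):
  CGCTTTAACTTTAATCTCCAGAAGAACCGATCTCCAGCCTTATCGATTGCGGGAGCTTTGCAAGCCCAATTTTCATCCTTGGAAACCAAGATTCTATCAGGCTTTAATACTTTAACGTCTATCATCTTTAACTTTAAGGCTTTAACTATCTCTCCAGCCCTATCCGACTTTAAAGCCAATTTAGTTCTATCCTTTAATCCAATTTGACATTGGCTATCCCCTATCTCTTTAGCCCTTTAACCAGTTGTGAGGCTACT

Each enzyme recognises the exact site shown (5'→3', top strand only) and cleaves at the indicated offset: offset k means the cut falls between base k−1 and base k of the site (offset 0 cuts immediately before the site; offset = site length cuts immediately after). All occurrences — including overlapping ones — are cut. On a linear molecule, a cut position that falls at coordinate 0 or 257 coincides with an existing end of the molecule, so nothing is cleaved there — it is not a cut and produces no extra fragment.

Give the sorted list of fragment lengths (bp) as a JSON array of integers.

[2,3,3,5,6,6,6,6,6,7,7,8,8,8,8,8,9,11,12,13,14,16,23,24,38]

Site scan:
  WciVI CTATC/2: at [93, 118, 145, 159, 186, 213, 220] ⇒ [95, 120, 147, 161, 188, 215, 222]
  JekV CAATTT/5: at [66, 176, 199] ⇒ [71, 181, 204]
  PtaX TCTCCAG/3: at [14, 30, 150] ⇒ [17, 33, 153]
  NpsX GACATTGG/2: at [205] ⇒ [207]
  OquI CTTTAA/0: at [2, 8, 101, 109, 125, 131, 139, 167, 191, 234] ⇒ [2, 8, 101, 109, 125, 131, 139, 167, 191, 234]

All cut coordinates (distinct, sorted): [2, 8, 17, 33, 71, 95, 101, 109, 120, 125, 131, 139, 147, 153, 161, 167, 181, 188, 191, 204, 207, 215, 222, 234]

Fragment lengths:
  [0,2): 2 bp
  [2,8): 6 bp
  [8,17): 9 bp
  [17,33): 16 bp
  [33,71): 38 bp
  [71,95): 24 bp
  [95,101): 6 bp
  [101,109): 8 bp
  [109,120): 11 bp
  [120,125): 5 bp
  [125,131): 6 bp
  [131,139): 8 bp
  [139,147): 8 bp
  [147,153): 6 bp
  [153,161): 8 bp
  [161,167): 6 bp
  [167,181): 14 bp
  [181,188): 7 bp
  [188,191): 3 bp
  [191,204): 13 bp
  [204,207): 3 bp
  [207,215): 8 bp
  [215,222): 7 bp
  [222,234): 12 bp
  [234,257): 23 bp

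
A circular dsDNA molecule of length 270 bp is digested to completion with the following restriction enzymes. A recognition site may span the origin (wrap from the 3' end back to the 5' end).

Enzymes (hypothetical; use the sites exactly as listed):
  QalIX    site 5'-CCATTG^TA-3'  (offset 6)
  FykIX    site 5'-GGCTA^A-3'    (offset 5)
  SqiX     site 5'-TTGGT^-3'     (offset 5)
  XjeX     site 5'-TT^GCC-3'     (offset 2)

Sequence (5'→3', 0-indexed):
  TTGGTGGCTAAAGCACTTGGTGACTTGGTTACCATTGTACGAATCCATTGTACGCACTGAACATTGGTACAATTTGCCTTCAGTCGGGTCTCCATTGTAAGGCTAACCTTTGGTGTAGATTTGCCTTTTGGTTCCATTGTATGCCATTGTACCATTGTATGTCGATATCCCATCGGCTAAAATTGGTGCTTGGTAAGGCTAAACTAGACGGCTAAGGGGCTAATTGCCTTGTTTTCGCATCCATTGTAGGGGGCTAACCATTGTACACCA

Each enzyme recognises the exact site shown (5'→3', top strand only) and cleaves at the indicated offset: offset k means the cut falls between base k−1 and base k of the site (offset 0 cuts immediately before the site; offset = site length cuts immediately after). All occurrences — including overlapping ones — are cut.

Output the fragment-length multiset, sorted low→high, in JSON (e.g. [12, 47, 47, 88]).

Site scan:
  QalIX (CCATTGTA, off=6): starts [31, 44, 91, 133, 143, 151, 240, 257] → cuts [37, 50, 97, 139, 149, 157, 246, 263]
  FykIX (GGCTAA, off=5): starts [5, 100, 174, 196, 209, 217, 251] → cuts [10, 105, 179, 201, 214, 222, 256]
  SqiX (TTGGT, off=5): starts [0, 16, 24, 63, 109, 127, 182, 189] → cuts [5, 21, 29, 68, 114, 132, 187, 194]
  XjeX (TTGCC, off=2): starts [73, 120, 223] → cuts [75, 122, 225]

All cut coordinates (distinct, sorted): [5, 10, 21, 29, 37, 50, 68, 75, 97, 105, 114, 122, 132, 139, 149, 157, 179, 187, 194, 201, 214, 222, 225, 246, 256, 263]

Fragments:
  5→10: 5 bp
  10→21: 11 bp
  21→29: 8 bp
  29→37: 8 bp
  37→50: 13 bp
  50→68: 18 bp
  68→75: 7 bp
  75→97: 22 bp
  97→105: 8 bp
  105→114: 9 bp
  114→122: 8 bp
  122→132: 10 bp
  132→139: 7 bp
  139→149: 10 bp
  149→157: 8 bp
  157→179: 22 bp
  179→187: 8 bp
  187→194: 7 bp
  194→201: 7 bp
  201→214: 13 bp
  214→222: 8 bp
  222→225: 3 bp
  225→246: 21 bp
  246→256: 10 bp
  256→263: 7 bp
  263→5 (wrap): 270-263+5 = 12 bp

[3,5,7,7,7,7,7,8,8,8,8,8,8,8,9,10,10,10,11,12,13,13,18,21,22,22]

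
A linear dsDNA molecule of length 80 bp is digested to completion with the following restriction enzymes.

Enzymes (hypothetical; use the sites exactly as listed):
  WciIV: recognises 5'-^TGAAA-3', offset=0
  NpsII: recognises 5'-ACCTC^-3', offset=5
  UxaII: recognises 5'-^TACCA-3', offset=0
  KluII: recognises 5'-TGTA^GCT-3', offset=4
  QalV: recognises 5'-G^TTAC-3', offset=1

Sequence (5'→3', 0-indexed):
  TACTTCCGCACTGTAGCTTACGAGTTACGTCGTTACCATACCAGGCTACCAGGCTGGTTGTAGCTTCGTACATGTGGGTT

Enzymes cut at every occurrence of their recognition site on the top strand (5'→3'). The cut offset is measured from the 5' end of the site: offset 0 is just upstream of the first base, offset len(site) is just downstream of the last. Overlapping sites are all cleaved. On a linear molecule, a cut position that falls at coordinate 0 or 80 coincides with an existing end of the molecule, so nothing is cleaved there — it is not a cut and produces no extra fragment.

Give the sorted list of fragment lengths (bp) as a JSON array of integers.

Site scan:
  WciIV (TGAAA, off=0): no sites
  NpsII (ACCTC, off=5): no sites
  UxaII (TACCA, off=0): starts [33, 38, 46] → cuts [33, 38, 46]
  KluII (TGTAGCT, off=4): starts [11, 58] → cuts [15, 62]
  QalV (GTTAC, off=1): starts [23, 31] → cuts [24, 32]

Pooled cuts: [15, 24, 32, 33, 38, 46, 62]

Fragments:
  [0,15): 15 bp
  [15,24): 9 bp
  [24,32): 8 bp
  [32,33): 1 bp
  [33,38): 5 bp
  [38,46): 8 bp
  [46,62): 16 bp
  [62,80): 18 bp

[1,5,8,8,9,15,16,18]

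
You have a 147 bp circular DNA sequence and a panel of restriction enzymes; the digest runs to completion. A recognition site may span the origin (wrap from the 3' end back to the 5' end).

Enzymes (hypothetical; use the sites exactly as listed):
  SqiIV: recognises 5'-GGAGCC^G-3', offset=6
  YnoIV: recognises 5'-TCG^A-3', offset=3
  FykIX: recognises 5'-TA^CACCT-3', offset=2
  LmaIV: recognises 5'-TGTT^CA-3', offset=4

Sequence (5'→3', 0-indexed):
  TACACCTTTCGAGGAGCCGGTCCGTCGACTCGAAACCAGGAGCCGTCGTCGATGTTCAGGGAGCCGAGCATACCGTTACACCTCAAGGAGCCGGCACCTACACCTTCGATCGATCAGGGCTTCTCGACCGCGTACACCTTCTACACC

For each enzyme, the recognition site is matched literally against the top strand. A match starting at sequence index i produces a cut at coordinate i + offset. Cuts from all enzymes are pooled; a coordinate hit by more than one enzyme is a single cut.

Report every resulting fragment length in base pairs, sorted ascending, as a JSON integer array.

Site scan:
  SqiIV GGAGCCG/6: at [12, 38, 59, 86] ⇒ [18, 44, 65, 92]
  YnoIV TCGA/3: at [8, 24, 29, 48, 105, 109, 123] ⇒ [11, 27, 32, 51, 108, 112, 126]
  FykIX TACACCT/2: at [0, 76, 98, 132, 141] ⇒ [2, 78, 100, 134, 143]
  LmaIV TGTTCA/4: at [52] ⇒ [56]

All cut coordinates (distinct, sorted): [2, 11, 18, 27, 32, 44, 51, 56, 65, 78, 92, 100, 108, 112, 126, 134, 143]

Fragments:
  2→11: 9 bp
  11→18: 7 bp
  18→27: 9 bp
  27→32: 5 bp
  32→44: 12 bp
  44→51: 7 bp
  51→56: 5 bp
  56→65: 9 bp
  65→78: 13 bp
  78→92: 14 bp
  92→100: 8 bp
  100→108: 8 bp
  108→112: 4 bp
  112→126: 14 bp
  126→134: 8 bp
  134→143: 9 bp
  143→2 (wrap): 147-143+2 = 6 bp

[4,5,5,6,7,7,8,8,8,9,9,9,9,12,13,14,14]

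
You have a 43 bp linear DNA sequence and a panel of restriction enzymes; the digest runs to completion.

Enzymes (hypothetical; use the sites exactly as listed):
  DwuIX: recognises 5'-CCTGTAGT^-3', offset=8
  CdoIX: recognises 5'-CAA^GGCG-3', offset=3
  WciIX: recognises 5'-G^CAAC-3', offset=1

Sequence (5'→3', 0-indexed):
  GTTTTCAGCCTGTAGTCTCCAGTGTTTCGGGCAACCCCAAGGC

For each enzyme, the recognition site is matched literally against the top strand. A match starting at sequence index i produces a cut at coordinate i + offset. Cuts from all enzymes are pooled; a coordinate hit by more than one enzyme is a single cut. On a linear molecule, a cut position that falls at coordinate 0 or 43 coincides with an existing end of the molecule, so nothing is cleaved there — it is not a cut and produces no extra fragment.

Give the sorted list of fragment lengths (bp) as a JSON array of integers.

[12,15,16]

Scan for sites:
  DwuIX CCTGTAGT/8: at [8] ⇒ [16]
  CdoIX (CAAGGCG, off=3): no sites
  WciIX GCAAC/1: at [30] ⇒ [31]

All cut coordinates (distinct, sorted): [16, 31]

Fragments:
  [0,16): 16 bp
  [16,31): 15 bp
  [31,43): 12 bp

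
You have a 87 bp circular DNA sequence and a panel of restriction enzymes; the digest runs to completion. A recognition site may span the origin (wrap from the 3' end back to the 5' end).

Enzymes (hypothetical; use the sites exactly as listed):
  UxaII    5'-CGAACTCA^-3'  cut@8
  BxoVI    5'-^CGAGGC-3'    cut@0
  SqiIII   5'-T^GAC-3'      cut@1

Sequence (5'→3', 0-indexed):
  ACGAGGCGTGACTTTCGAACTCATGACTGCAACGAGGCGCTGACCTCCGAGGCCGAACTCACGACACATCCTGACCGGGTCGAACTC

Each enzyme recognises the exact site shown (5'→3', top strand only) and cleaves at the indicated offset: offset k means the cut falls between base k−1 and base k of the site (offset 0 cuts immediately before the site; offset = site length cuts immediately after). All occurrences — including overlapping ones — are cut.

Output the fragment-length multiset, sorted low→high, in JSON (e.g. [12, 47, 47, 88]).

[1,6,8,8,9,11,14,14,16]

Per-enzyme occurrences:
  UxaII CGAACTCA/8: at [15, 53, 80] ⇒ [1, 23, 61]
  BxoVI CGAGGC/0: at [1, 32, 47] ⇒ [1, 32, 47]
  SqiIII TGAC/1: at [8, 23, 40, 71] ⇒ [9, 24, 41, 72]

Pooled cuts: [1, 9, 23, 24, 32, 41, 47, 61, 72]

Fragment lengths:
  1→9: 8 bp
  9→23: 14 bp
  23→24: 1 bp
  24→32: 8 bp
  32→41: 9 bp
  41→47: 6 bp
  47→61: 14 bp
  61→72: 11 bp
  72→1 (wrap): 87-72+1 = 16 bp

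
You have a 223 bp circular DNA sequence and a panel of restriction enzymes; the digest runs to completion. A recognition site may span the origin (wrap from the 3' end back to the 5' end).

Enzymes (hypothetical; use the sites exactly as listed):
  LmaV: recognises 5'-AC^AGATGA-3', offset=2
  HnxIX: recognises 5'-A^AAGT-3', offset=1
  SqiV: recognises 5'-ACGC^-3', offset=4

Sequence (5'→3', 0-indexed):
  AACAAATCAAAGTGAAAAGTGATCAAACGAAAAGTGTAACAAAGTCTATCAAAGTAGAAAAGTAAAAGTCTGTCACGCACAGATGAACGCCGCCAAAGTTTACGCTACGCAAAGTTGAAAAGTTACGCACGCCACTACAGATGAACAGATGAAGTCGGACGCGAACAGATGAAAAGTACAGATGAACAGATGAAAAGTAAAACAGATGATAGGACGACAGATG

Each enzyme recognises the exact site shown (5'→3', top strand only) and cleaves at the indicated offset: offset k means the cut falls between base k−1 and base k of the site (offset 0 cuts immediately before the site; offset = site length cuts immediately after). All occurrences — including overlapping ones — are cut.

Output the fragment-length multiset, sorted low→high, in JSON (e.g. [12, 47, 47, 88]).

Site scan:
  LmaV (ACAGATGA, off=2): starts [78, 136, 144, 164, 177, 185, 201, 216] → cuts [80, 138, 146, 166, 179, 187, 203, 218]
  HnxIX (AAAGT, off=1): starts [8, 15, 30, 40, 50, 58, 64, 94, 110, 118, 172, 193] → cuts [9, 16, 31, 41, 51, 59, 65, 95, 111, 119, 173, 194]
  SqiV (ACGC, off=4): starts [74, 86, 101, 106, 124, 128, 158] → cuts [78, 90, 105, 110, 128, 132, 162]

All cut coordinates (distinct, sorted): [9, 16, 31, 41, 51, 59, 65, 78, 80, 90, 95, 105, 110, 111, 119, 128, 132, 138, 146, 162, 166, 173, 179, 187, 194, 203, 218]

Fragment lengths:
  9→16: 7 bp
  16→31: 15 bp
  31→41: 10 bp
  41→51: 10 bp
  51→59: 8 bp
  59→65: 6 bp
  65→78: 13 bp
  78→80: 2 bp
  80→90: 10 bp
  90→95: 5 bp
  95→105: 10 bp
  105→110: 5 bp
  110→111: 1 bp
  111→119: 8 bp
  119→128: 9 bp
  128→132: 4 bp
  132→138: 6 bp
  138→146: 8 bp
  146→162: 16 bp
  162→166: 4 bp
  166→173: 7 bp
  173→179: 6 bp
  179→187: 8 bp
  187→194: 7 bp
  194→203: 9 bp
  203→218: 15 bp
  218→9 (wrap): 223-218+9 = 14 bp

[1,2,4,4,5,5,6,6,6,7,7,7,8,8,8,8,9,9,10,10,10,10,13,14,15,15,16]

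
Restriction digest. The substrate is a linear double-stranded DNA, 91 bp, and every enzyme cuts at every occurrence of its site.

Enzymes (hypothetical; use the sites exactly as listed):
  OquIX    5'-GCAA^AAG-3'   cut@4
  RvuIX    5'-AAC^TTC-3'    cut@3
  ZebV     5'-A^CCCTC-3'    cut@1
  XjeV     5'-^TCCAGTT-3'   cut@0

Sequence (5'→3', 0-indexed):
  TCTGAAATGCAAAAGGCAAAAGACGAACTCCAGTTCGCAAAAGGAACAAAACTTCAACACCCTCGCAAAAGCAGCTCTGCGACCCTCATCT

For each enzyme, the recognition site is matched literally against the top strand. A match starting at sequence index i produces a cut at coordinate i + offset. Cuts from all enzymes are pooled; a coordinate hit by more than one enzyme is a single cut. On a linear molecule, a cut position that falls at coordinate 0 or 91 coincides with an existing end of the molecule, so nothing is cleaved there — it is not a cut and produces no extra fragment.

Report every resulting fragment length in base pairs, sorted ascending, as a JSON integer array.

[7,7,9,9,9,12,12,12,14]

Site scan:
  OquIX (GCAAAAG, off=4): starts [8, 15, 36, 64] → cuts [12, 19, 40, 68]
  RvuIX (AACTTC, off=3): starts [49] → cuts [52]
  ZebV (ACCCTC, off=1): starts [58, 81] → cuts [59, 82]
  XjeV (TCCAGTT, off=0): starts [28] → cuts [28]

Pooled cuts: [12, 19, 28, 40, 52, 59, 68, 82]

Fragment lengths:
  [0,12): 12 bp
  [12,19): 7 bp
  [19,28): 9 bp
  [28,40): 12 bp
  [40,52): 12 bp
  [52,59): 7 bp
  [59,68): 9 bp
  [68,82): 14 bp
  [82,91): 9 bp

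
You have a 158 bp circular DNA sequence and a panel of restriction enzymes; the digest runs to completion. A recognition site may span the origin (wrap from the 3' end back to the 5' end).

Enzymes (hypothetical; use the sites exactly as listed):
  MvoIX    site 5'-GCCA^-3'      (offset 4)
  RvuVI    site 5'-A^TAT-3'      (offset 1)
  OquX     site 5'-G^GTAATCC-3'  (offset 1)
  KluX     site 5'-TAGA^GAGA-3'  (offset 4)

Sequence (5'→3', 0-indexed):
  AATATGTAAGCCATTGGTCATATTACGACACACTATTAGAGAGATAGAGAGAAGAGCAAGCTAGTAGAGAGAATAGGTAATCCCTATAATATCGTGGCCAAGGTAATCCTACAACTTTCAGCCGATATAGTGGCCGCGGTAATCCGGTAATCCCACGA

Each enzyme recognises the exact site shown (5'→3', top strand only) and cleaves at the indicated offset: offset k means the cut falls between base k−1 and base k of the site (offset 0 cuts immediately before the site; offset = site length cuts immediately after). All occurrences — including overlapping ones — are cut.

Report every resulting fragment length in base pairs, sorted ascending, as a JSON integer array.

Scan for sites:
  MvoIX GCCA/4: at [9, 96] ⇒ [13, 100]
  RvuVI ATAT/1: at [1, 19, 88, 124] ⇒ [2, 20, 89, 125]
  OquX GGTAATCC/1: at [75, 101, 137, 145] ⇒ [76, 102, 138, 146]
  KluX TAGAGAGA/4: at [36, 44, 64] ⇒ [40, 48, 68]

Pooled cuts: [2, 13, 20, 40, 48, 68, 76, 89, 100, 102, 125, 138, 146]

Fragment lengths:
  2→13: 11 bp
  13→20: 7 bp
  20→40: 20 bp
  40→48: 8 bp
  48→68: 20 bp
  68→76: 8 bp
  76→89: 13 bp
  89→100: 11 bp
  100→102: 2 bp
  102→125: 23 bp
  125→138: 13 bp
  138→146: 8 bp
  146→2 (wrap): 158-146+2 = 14 bp

[2,7,8,8,8,11,11,13,13,14,20,20,23]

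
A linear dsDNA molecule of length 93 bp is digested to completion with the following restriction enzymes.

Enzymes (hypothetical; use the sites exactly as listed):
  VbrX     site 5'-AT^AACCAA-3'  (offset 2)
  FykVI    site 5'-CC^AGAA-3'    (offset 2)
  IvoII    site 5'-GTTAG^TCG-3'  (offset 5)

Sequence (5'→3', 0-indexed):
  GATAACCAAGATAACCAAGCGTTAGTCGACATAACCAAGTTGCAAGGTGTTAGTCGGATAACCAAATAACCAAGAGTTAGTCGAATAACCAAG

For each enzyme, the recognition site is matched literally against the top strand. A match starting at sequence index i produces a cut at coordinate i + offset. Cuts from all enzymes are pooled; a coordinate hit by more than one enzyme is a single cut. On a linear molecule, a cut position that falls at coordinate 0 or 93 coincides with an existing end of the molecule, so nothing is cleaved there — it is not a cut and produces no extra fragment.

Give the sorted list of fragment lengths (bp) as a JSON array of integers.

Scan for sites:
  VbrX ATAACCAA/2: at [1, 10, 30, 57, 65, 84] ⇒ [3, 12, 32, 59, 67, 86]
  FykVI (CCAGAA, off=2): no sites
  IvoII GTTAGTCG/5: at [20, 48, 75] ⇒ [25, 53, 80]

Pooled cuts: [3, 12, 25, 32, 53, 59, 67, 80, 86]

Fragments:
  [0,3): 3 bp
  [3,12): 9 bp
  [12,25): 13 bp
  [25,32): 7 bp
  [32,53): 21 bp
  [53,59): 6 bp
  [59,67): 8 bp
  [67,80): 13 bp
  [80,86): 6 bp
  [86,93): 7 bp

[3,6,6,7,7,8,9,13,13,21]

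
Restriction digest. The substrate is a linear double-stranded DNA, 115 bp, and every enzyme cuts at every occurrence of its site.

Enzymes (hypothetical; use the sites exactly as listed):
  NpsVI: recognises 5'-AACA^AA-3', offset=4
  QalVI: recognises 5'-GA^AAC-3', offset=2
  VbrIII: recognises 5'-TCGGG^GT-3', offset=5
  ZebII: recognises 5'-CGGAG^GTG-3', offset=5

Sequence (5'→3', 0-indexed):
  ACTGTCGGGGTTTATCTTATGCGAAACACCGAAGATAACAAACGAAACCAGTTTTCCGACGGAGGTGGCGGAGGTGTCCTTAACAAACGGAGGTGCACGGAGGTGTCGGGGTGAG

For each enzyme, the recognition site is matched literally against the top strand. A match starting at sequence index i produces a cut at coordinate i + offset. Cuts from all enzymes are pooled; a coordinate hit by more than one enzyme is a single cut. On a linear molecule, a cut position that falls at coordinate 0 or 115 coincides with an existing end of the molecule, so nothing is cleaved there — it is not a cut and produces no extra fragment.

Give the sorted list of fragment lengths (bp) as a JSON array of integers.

[5,5,7,8,9,9,10,12,15,16,19]

Site scan:
  NpsVI AACAAA/4: at [36, 81] ⇒ [40, 85]
  QalVI GAAAC/2: at [22, 43] ⇒ [24, 45]
  VbrIII TCGGGGT/5: at [4, 105] ⇒ [9, 110]
  ZebII CGGAGGTG/5: at [59, 68, 87, 97] ⇒ [64, 73, 92, 102]

All cut coordinates (distinct, sorted): [9, 24, 40, 45, 64, 73, 85, 92, 102, 110]

Fragments:
  [0,9): 9 bp
  [9,24): 15 bp
  [24,40): 16 bp
  [40,45): 5 bp
  [45,64): 19 bp
  [64,73): 9 bp
  [73,85): 12 bp
  [85,92): 7 bp
  [92,102): 10 bp
  [102,110): 8 bp
  [110,115): 5 bp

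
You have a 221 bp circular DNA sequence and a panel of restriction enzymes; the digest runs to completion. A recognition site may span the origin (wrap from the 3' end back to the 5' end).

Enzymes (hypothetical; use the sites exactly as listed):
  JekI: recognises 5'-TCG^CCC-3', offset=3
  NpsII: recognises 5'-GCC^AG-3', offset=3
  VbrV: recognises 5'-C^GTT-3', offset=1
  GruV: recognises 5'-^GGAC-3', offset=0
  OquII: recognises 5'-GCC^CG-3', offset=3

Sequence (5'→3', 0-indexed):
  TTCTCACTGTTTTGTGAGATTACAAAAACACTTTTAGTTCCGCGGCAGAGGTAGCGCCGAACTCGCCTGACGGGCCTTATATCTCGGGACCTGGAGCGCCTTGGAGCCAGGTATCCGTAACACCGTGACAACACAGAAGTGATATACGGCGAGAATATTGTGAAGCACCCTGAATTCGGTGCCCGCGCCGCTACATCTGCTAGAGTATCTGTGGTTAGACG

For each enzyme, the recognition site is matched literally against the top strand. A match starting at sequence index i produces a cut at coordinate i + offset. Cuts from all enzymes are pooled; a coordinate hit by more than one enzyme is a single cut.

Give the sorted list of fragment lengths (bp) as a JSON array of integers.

[22,37,75,87]

Site scan:
  JekI (TCGCCC, off=3): no sites
  NpsII GCCAG/3: at [105] ⇒ [108]
  VbrV CGTT/1: at [219] ⇒ [220]
  GruV GGAC/0: at [86] ⇒ [86]
  OquII GCCCG/3: at [180] ⇒ [183]

All cut coordinates (distinct, sorted): [86, 108, 183, 220]

Fragments:
  86→108: 22 bp
  108→183: 75 bp
  183→220: 37 bp
  220→86 (wrap): 221-220+86 = 87 bp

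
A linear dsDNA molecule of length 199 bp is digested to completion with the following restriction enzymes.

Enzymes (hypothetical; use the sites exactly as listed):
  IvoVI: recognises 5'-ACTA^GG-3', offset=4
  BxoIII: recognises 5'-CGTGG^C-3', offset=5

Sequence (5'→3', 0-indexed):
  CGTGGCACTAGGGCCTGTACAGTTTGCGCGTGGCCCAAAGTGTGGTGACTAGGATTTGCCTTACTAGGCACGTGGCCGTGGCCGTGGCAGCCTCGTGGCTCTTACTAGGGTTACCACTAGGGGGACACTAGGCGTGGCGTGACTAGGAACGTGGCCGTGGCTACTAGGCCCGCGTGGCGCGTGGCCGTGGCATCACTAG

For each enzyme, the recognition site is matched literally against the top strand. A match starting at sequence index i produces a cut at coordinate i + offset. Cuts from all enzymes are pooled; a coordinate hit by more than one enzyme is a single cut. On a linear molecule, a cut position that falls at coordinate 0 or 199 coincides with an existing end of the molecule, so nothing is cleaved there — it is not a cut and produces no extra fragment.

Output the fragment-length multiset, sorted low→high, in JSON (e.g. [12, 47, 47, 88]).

Per-enzyme occurrences:
  IvoVI (ACTAGG, off=4): starts [6, 47, 62, 103, 115, 126, 141, 162] → cuts [10, 51, 66, 107, 119, 130, 145, 166]
  BxoIII (CGTGGC, off=5): starts [0, 28, 70, 76, 82, 93, 132, 149, 155, 172, 179, 185] → cuts [5, 33, 75, 81, 87, 98, 137, 154, 160, 177, 184, 190]

All cut coordinates (distinct, sorted): [5, 10, 33, 51, 66, 75, 81, 87, 98, 107, 119, 130, 137, 145, 154, 160, 166, 177, 184, 190]

Fragments:
  [0,5): 5 bp
  [5,10): 5 bp
  [10,33): 23 bp
  [33,51): 18 bp
  [51,66): 15 bp
  [66,75): 9 bp
  [75,81): 6 bp
  [81,87): 6 bp
  [87,98): 11 bp
  [98,107): 9 bp
  [107,119): 12 bp
  [119,130): 11 bp
  [130,137): 7 bp
  [137,145): 8 bp
  [145,154): 9 bp
  [154,160): 6 bp
  [160,166): 6 bp
  [166,177): 11 bp
  [177,184): 7 bp
  [184,190): 6 bp
  [190,199): 9 bp

[5,5,6,6,6,6,6,7,7,8,9,9,9,9,11,11,11,12,15,18,23]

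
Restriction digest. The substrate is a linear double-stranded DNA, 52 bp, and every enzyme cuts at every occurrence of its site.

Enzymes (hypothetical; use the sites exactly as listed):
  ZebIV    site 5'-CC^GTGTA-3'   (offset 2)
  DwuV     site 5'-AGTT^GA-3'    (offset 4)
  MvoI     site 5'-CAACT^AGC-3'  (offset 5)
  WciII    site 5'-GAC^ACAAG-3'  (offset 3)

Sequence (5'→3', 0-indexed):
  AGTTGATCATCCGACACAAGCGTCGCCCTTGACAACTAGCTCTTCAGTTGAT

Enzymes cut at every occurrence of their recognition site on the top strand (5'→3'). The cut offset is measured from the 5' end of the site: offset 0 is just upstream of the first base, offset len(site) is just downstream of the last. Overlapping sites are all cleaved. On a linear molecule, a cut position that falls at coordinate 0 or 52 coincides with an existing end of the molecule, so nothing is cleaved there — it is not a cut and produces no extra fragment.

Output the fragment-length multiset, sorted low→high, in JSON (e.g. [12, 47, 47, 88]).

Site scan:
  ZebIV (CCGTGTA, off=2): no sites
  DwuV AGTTGA/4: at [0, 45] ⇒ [4, 49]
  MvoI CAACTAGC/5: at [32] ⇒ [37]
  WciII GACACAAG/3: at [12] ⇒ [15]

Pooled cuts: [4, 15, 37, 49]

Fragments:
  [0,4): 4 bp
  [4,15): 11 bp
  [15,37): 22 bp
  [37,49): 12 bp
  [49,52): 3 bp

[3,4,11,12,22]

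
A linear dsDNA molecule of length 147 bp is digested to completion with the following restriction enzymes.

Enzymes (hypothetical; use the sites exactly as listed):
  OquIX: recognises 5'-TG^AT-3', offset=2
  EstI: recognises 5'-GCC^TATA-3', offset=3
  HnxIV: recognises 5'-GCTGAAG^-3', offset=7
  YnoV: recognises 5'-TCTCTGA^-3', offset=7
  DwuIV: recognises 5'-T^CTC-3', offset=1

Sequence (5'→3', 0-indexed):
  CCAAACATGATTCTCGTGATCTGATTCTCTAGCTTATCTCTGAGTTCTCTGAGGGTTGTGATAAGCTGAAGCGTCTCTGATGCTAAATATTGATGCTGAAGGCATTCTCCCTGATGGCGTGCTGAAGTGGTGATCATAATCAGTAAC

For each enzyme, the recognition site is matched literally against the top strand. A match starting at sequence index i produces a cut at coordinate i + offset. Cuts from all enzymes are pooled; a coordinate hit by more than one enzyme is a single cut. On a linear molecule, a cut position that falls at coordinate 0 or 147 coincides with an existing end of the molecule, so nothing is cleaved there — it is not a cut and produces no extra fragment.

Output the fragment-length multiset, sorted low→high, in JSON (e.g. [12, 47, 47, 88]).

[1,3,3,3,3,5,5,5,5,6,6,6,7,8,9,9,11,11,12,14,15]

Site scan:
  OquIX (TGAT, off=2): starts [7, 16, 21, 58, 77, 90, 111, 130] → cuts [9, 18, 23, 60, 79, 92, 113, 132]
  EstI (GCCTATA, off=3): no sites
  HnxIV (GCTGAAG, off=7): starts [64, 94, 120] → cuts [71, 101, 127]
  YnoV (TCTCTGA, off=7): starts [36, 45, 73] → cuts [43, 52, 80]
  DwuIV (TCTC, off=1): starts [11, 25, 36, 45, 73, 105] → cuts [12, 26, 37, 46, 74, 106]

All cut coordinates (distinct, sorted): [9, 12, 18, 23, 26, 37, 43, 46, 52, 60, 71, 74, 79, 80, 92, 101, 106, 113, 127, 132]

Fragment lengths:
  [0,9): 9 bp
  [9,12): 3 bp
  [12,18): 6 bp
  [18,23): 5 bp
  [23,26): 3 bp
  [26,37): 11 bp
  [37,43): 6 bp
  [43,46): 3 bp
  [46,52): 6 bp
  [52,60): 8 bp
  [60,71): 11 bp
  [71,74): 3 bp
  [74,79): 5 bp
  [79,80): 1 bp
  [80,92): 12 bp
  [92,101): 9 bp
  [101,106): 5 bp
  [106,113): 7 bp
  [113,127): 14 bp
  [127,132): 5 bp
  [132,147): 15 bp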